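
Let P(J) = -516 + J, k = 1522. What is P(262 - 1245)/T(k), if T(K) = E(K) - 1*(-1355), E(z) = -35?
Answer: -1499/1320 ≈ -1.1356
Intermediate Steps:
T(K) = 1320 (T(K) = -35 - 1*(-1355) = -35 + 1355 = 1320)
P(262 - 1245)/T(k) = (-516 + (262 - 1245))/1320 = (-516 - 983)*(1/1320) = -1499*1/1320 = -1499/1320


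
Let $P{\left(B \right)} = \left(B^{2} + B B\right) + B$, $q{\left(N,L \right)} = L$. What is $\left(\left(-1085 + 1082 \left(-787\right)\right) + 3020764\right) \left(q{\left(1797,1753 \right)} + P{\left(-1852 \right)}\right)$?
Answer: $14872843769805$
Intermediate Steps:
$P{\left(B \right)} = B + 2 B^{2}$ ($P{\left(B \right)} = \left(B^{2} + B^{2}\right) + B = 2 B^{2} + B = B + 2 B^{2}$)
$\left(\left(-1085 + 1082 \left(-787\right)\right) + 3020764\right) \left(q{\left(1797,1753 \right)} + P{\left(-1852 \right)}\right) = \left(\left(-1085 + 1082 \left(-787\right)\right) + 3020764\right) \left(1753 - 1852 \left(1 + 2 \left(-1852\right)\right)\right) = \left(\left(-1085 - 851534\right) + 3020764\right) \left(1753 - 1852 \left(1 - 3704\right)\right) = \left(-852619 + 3020764\right) \left(1753 - -6857956\right) = 2168145 \left(1753 + 6857956\right) = 2168145 \cdot 6859709 = 14872843769805$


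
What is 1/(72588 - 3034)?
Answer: 1/69554 ≈ 1.4377e-5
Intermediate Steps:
1/(72588 - 3034) = 1/69554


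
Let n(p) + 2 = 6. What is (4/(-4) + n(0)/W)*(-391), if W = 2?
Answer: -391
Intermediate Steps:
n(p) = 4 (n(p) = -2 + 6 = 4)
(4/(-4) + n(0)/W)*(-391) = (4/(-4) + 4/2)*(-391) = (4*(-¼) + 4*(½))*(-391) = (-1 + 2)*(-391) = 1*(-391) = -391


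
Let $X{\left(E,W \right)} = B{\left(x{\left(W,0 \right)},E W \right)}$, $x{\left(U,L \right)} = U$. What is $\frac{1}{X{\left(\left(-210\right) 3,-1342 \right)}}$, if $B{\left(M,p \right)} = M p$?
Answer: $- \frac{1}{1134607320} \approx -8.8136 \cdot 10^{-10}$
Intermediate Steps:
$X{\left(E,W \right)} = E W^{2}$ ($X{\left(E,W \right)} = W E W = E W^{2}$)
$\frac{1}{X{\left(\left(-210\right) 3,-1342 \right)}} = \frac{1}{\left(-210\right) 3 \left(-1342\right)^{2}} = \frac{1}{\left(-630\right) 1800964} = \frac{1}{-1134607320} = - \frac{1}{1134607320}$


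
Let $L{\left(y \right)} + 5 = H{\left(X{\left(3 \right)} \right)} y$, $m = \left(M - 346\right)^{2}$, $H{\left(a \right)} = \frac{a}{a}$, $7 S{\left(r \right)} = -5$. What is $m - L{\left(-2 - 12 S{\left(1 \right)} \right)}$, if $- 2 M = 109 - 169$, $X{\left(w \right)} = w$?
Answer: $\frac{698981}{7} \approx 99854.0$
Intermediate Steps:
$S{\left(r \right)} = - \frac{5}{7}$ ($S{\left(r \right)} = \frac{1}{7} \left(-5\right) = - \frac{5}{7}$)
$H{\left(a \right)} = 1$
$M = 30$ ($M = - \frac{109 - 169}{2} = \left(- \frac{1}{2}\right) \left(-60\right) = 30$)
$m = 99856$ ($m = \left(30 - 346\right)^{2} = \left(-316\right)^{2} = 99856$)
$L{\left(y \right)} = -5 + y$ ($L{\left(y \right)} = -5 + 1 y = -5 + y$)
$m - L{\left(-2 - 12 S{\left(1 \right)} \right)} = 99856 - \left(-5 - - \frac{46}{7}\right) = 99856 - \left(-5 + \left(-2 + \frac{60}{7}\right)\right) = 99856 - \left(-5 + \frac{46}{7}\right) = 99856 - \frac{11}{7} = \frac{698981}{7}$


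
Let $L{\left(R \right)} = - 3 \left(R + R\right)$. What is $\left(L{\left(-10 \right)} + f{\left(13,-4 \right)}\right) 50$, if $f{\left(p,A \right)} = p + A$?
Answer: $3450$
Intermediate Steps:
$f{\left(p,A \right)} = A + p$
$L{\left(R \right)} = - 6 R$ ($L{\left(R \right)} = - 3 \cdot 2 R = - 6 R$)
$\left(L{\left(-10 \right)} + f{\left(13,-4 \right)}\right) 50 = \left(\left(-6\right) \left(-10\right) + \left(-4 + 13\right)\right) 50 = \left(60 + 9\right) 50 = 69 \cdot 50 = 3450$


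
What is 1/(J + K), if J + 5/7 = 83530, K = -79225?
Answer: 7/30130 ≈ 0.00023233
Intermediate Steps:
J = 584705/7 (J = -5/7 + 83530 = 584705/7 ≈ 83529.)
1/(J + K) = 1/(584705/7 - 79225) = 1/(30130/7) = 7/30130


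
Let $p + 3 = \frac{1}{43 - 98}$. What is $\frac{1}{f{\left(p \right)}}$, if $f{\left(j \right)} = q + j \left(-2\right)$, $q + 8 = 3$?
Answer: $\frac{55}{57} \approx 0.96491$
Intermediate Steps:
$q = -5$ ($q = -8 + 3 = -5$)
$p = - \frac{166}{55}$ ($p = -3 + \frac{1}{43 - 98} = -3 + \frac{1}{-55} = -3 - \frac{1}{55} = - \frac{166}{55} \approx -3.0182$)
$f{\left(j \right)} = -5 - 2 j$ ($f{\left(j \right)} = -5 + j \left(-2\right) = -5 - 2 j$)
$\frac{1}{f{\left(p \right)}} = \frac{1}{-5 - - \frac{332}{55}} = \frac{1}{-5 + \frac{332}{55}} = \frac{1}{\frac{57}{55}} = \frac{55}{57}$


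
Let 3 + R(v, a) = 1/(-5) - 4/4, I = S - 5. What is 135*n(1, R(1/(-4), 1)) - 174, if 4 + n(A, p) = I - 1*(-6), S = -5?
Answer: -1254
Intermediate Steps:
I = -10 (I = -5 - 5 = -10)
R(v, a) = -21/5 (R(v, a) = -3 + (1/(-5) - 4/4) = -3 + (1*(-⅕) - 4*¼) = -3 + (-⅕ - 1) = -3 - 6/5 = -21/5)
n(A, p) = -8 (n(A, p) = -4 + (-10 - 1*(-6)) = -4 + (-10 + 6) = -4 - 4 = -8)
135*n(1, R(1/(-4), 1)) - 174 = 135*(-8) - 174 = -1080 - 174 = -1254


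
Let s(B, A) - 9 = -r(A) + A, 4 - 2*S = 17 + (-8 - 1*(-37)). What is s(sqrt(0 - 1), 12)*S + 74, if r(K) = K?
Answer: -115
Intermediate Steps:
S = -21 (S = 2 - (17 + (-8 - 1*(-37)))/2 = 2 - (17 + (-8 + 37))/2 = 2 - (17 + 29)/2 = 2 - 1/2*46 = 2 - 23 = -21)
s(B, A) = 9 (s(B, A) = 9 + (-A + A) = 9 + 0 = 9)
s(sqrt(0 - 1), 12)*S + 74 = 9*(-21) + 74 = -189 + 74 = -115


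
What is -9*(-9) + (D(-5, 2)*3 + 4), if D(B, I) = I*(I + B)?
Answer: 67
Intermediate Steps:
D(B, I) = I*(B + I)
-9*(-9) + (D(-5, 2)*3 + 4) = -9*(-9) + ((2*(-5 + 2))*3 + 4) = 81 + ((2*(-3))*3 + 4) = 81 + (-6*3 + 4) = 81 + (-18 + 4) = 81 - 14 = 67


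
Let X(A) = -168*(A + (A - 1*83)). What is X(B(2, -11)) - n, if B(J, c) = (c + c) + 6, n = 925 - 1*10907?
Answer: 29302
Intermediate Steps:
n = -9982 (n = 925 - 10907 = -9982)
B(J, c) = 6 + 2*c (B(J, c) = 2*c + 6 = 6 + 2*c)
X(A) = 13944 - 336*A (X(A) = -168*(A + (A - 83)) = -168*(A + (-83 + A)) = -168*(-83 + 2*A) = 13944 - 336*A)
X(B(2, -11)) - n = (13944 - 336*(6 + 2*(-11))) - 1*(-9982) = (13944 - 336*(6 - 22)) + 9982 = (13944 - 336*(-16)) + 9982 = (13944 + 5376) + 9982 = 19320 + 9982 = 29302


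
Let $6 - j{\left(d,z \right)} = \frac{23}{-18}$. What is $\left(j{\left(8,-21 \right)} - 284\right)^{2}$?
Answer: $\frac{24810361}{324} \approx 76575.0$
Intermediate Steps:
$j{\left(d,z \right)} = \frac{131}{18}$ ($j{\left(d,z \right)} = 6 - \frac{23}{-18} = 6 - 23 \left(- \frac{1}{18}\right) = 6 - - \frac{23}{18} = 6 + \frac{23}{18} = \frac{131}{18}$)
$\left(j{\left(8,-21 \right)} - 284\right)^{2} = \left(\frac{131}{18} - 284\right)^{2} = \left(- \frac{4981}{18}\right)^{2} = \frac{24810361}{324}$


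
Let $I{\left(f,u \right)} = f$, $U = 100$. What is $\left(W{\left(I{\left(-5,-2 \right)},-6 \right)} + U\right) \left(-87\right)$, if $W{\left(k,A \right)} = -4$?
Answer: $-8352$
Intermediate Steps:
$\left(W{\left(I{\left(-5,-2 \right)},-6 \right)} + U\right) \left(-87\right) = \left(-4 + 100\right) \left(-87\right) = 96 \left(-87\right) = -8352$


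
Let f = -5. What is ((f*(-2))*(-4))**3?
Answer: -64000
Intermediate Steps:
((f*(-2))*(-4))**3 = (-5*(-2)*(-4))**3 = (10*(-4))**3 = (-40)**3 = -64000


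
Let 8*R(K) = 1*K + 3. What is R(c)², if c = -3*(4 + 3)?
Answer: 81/16 ≈ 5.0625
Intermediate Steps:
c = -21 (c = -3*7 = -21)
R(K) = 3/8 + K/8 (R(K) = (1*K + 3)/8 = (K + 3)/8 = (3 + K)/8 = 3/8 + K/8)
R(c)² = (3/8 + (⅛)*(-21))² = (3/8 - 21/8)² = (-9/4)² = 81/16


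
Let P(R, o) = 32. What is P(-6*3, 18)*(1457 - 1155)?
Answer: 9664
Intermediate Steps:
P(-6*3, 18)*(1457 - 1155) = 32*(1457 - 1155) = 32*302 = 9664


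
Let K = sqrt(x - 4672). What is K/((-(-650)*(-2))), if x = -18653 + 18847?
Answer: -I*sqrt(4478)/1300 ≈ -0.051475*I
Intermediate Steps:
x = 194
K = I*sqrt(4478) (K = sqrt(194 - 4672) = sqrt(-4478) = I*sqrt(4478) ≈ 66.918*I)
K/((-(-650)*(-2))) = (I*sqrt(4478))/((-(-650)*(-2))) = (I*sqrt(4478))/((-1*1300)) = (I*sqrt(4478))/(-1300) = (I*sqrt(4478))*(-1/1300) = -I*sqrt(4478)/1300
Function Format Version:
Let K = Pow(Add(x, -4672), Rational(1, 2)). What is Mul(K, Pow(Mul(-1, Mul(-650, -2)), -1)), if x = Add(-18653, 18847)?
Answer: Mul(Rational(-1, 1300), I, Pow(4478, Rational(1, 2))) ≈ Mul(-0.051475, I)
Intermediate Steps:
x = 194
K = Mul(I, Pow(4478, Rational(1, 2))) (K = Pow(Add(194, -4672), Rational(1, 2)) = Pow(-4478, Rational(1, 2)) = Mul(I, Pow(4478, Rational(1, 2))) ≈ Mul(66.918, I))
Mul(K, Pow(Mul(-1, Mul(-650, -2)), -1)) = Mul(Mul(I, Pow(4478, Rational(1, 2))), Pow(Mul(-1, Mul(-650, -2)), -1)) = Mul(Mul(I, Pow(4478, Rational(1, 2))), Pow(Mul(-1, 1300), -1)) = Mul(Mul(I, Pow(4478, Rational(1, 2))), Pow(-1300, -1)) = Mul(Mul(I, Pow(4478, Rational(1, 2))), Rational(-1, 1300)) = Mul(Rational(-1, 1300), I, Pow(4478, Rational(1, 2)))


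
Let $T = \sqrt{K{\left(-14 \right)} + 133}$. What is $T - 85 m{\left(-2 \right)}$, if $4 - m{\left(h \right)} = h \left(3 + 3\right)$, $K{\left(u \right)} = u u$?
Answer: $-1360 + \sqrt{329} \approx -1341.9$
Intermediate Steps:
$K{\left(u \right)} = u^{2}$
$m{\left(h \right)} = 4 - 6 h$ ($m{\left(h \right)} = 4 - h \left(3 + 3\right) = 4 - h 6 = 4 - 6 h$)
$T = \sqrt{329}$ ($T = \sqrt{\left(-14\right)^{2} + 133} = \sqrt{196 + 133} = \sqrt{329} \approx 18.138$)
$T - 85 m{\left(-2 \right)} = \sqrt{329} - 85 \left(4 - -12\right) = \sqrt{329} - 85 \left(4 + 12\right) = \sqrt{329} - 1360 = -1360 + \sqrt{329}$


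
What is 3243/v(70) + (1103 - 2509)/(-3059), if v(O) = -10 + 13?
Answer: 174115/161 ≈ 1081.5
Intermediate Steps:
v(O) = 3
3243/v(70) + (1103 - 2509)/(-3059) = 3243/3 + (1103 - 2509)/(-3059) = 3243*(⅓) - 1406*(-1/3059) = 1081 + 74/161 = 174115/161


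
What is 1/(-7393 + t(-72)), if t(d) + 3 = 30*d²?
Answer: 1/148124 ≈ 6.7511e-6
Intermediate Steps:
t(d) = -3 + 30*d²
1/(-7393 + t(-72)) = 1/(-7393 + (-3 + 30*(-72)²)) = 1/(-7393 + (-3 + 30*5184)) = 1/(-7393 + (-3 + 155520)) = 1/(-7393 + 155517) = 1/148124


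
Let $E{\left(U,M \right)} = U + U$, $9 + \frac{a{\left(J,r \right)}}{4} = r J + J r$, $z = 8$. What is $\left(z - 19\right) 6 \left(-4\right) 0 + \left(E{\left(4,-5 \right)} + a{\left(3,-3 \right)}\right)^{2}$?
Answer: $10000$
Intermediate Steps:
$a{\left(J,r \right)} = -36 + 8 J r$ ($a{\left(J,r \right)} = -36 + 4 \left(r J + J r\right) = -36 + 4 \left(J r + J r\right) = -36 + 4 \cdot 2 J r = -36 + 8 J r$)
$E{\left(U,M \right)} = 2 U$
$\left(z - 19\right) 6 \left(-4\right) 0 + \left(E{\left(4,-5 \right)} + a{\left(3,-3 \right)}\right)^{2} = \left(8 - 19\right) 6 \left(-4\right) 0 + \left(2 \cdot 4 + \left(-36 + 8 \cdot 3 \left(-3\right)\right)\right)^{2} = - 11 \left(\left(-24\right) 0\right) + \left(8 - 108\right)^{2} = \left(-11\right) 0 + \left(8 - 108\right)^{2} = 0 + \left(-100\right)^{2} = 0 + 10000 = 10000$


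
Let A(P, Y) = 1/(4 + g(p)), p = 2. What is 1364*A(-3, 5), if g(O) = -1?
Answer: 1364/3 ≈ 454.67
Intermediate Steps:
A(P, Y) = ⅓ (A(P, Y) = 1/(4 - 1) = 1/3 = ⅓)
1364*A(-3, 5) = 1364*(⅓) = 1364/3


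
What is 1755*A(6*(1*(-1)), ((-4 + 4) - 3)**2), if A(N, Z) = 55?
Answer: 96525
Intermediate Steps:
1755*A(6*(1*(-1)), ((-4 + 4) - 3)**2) = 1755*55 = 96525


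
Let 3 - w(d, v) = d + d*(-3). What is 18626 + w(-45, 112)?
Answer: 18539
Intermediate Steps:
w(d, v) = 3 + 2*d (w(d, v) = 3 - (d + d*(-3)) = 3 - (d - 3*d) = 3 - (-2)*d = 3 + 2*d)
18626 + w(-45, 112) = 18626 + (3 + 2*(-45)) = 18626 + (3 - 90) = 18626 - 87 = 18539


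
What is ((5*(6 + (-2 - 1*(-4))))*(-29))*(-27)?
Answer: 31320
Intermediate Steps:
((5*(6 + (-2 - 1*(-4))))*(-29))*(-27) = ((5*(6 + (-2 + 4)))*(-29))*(-27) = ((5*(6 + 2))*(-29))*(-27) = ((5*8)*(-29))*(-27) = (40*(-29))*(-27) = -1160*(-27) = 31320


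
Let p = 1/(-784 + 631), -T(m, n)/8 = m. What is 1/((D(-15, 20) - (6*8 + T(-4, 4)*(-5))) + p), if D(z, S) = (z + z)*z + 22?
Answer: 153/89351 ≈ 0.0017123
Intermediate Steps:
T(m, n) = -8*m
p = -1/153 (p = 1/(-153) = -1/153 ≈ -0.0065359)
D(z, S) = 22 + 2*z² (D(z, S) = (2*z)*z + 22 = 2*z² + 22 = 22 + 2*z²)
1/((D(-15, 20) - (6*8 + T(-4, 4)*(-5))) + p) = 1/(((22 + 2*(-15)²) - (6*8 - 8*(-4)*(-5))) - 1/153) = 1/(((22 + 2*225) - (48 + 32*(-5))) - 1/153) = 1/(((22 + 450) - (48 - 160)) - 1/153) = 1/((472 - 1*(-112)) - 1/153) = 1/((472 + 112) - 1/153) = 1/(584 - 1/153) = 1/(89351/153) = 153/89351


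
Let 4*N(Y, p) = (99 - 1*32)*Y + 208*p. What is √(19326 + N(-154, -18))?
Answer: √63242/2 ≈ 125.74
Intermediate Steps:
N(Y, p) = 52*p + 67*Y/4 (N(Y, p) = ((99 - 1*32)*Y + 208*p)/4 = ((99 - 32)*Y + 208*p)/4 = (67*Y + 208*p)/4 = 52*p + 67*Y/4)
√(19326 + N(-154, -18)) = √(19326 + (52*(-18) + (67/4)*(-154))) = √(19326 + (-936 - 5159/2)) = √(19326 - 7031/2) = √(31621/2) = √63242/2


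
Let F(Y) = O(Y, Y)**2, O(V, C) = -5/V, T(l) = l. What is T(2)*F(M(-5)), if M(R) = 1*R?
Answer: 2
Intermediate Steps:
M(R) = R
F(Y) = 25/Y**2 (F(Y) = (-5/Y)**2 = 25/Y**2)
T(2)*F(M(-5)) = 2*(25/(-5)**2) = 2*(25*(1/25)) = 2*1 = 2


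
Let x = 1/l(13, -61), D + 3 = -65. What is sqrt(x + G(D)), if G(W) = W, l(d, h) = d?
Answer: I*sqrt(11479)/13 ≈ 8.2415*I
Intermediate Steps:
D = -68 (D = -3 - 65 = -68)
x = 1/13 ≈ 0.076923
sqrt(x + G(D)) = sqrt(1/13 - 68) = sqrt(-883/13) = I*sqrt(11479)/13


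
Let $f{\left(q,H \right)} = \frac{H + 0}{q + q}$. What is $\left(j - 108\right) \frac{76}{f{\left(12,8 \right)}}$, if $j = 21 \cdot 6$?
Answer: $4104$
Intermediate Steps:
$j = 126$
$f{\left(q,H \right)} = \frac{H}{2 q}$
$\left(j - 108\right) \frac{76}{f{\left(12,8 \right)}} = \left(126 - 108\right) \frac{76}{\frac{1}{2} \cdot 8 \cdot \frac{1}{12}} = 18 \frac{76}{\frac{1}{2} \cdot 8 \cdot \frac{1}{12}} = 18 \cdot 76 \frac{1}{\frac{1}{3}} = 18 \cdot 76 \cdot 3 = 18 \cdot 228 = 4104$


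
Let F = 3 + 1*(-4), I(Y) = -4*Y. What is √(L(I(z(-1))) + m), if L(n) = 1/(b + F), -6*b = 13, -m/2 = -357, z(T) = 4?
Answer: 2*√64410/19 ≈ 26.715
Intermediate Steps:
m = 714 (m = -2*(-357) = 714)
b = -13/6 (b = -⅙*13 = -13/6 ≈ -2.1667)
F = -1 (F = 3 - 4 = -1)
L(n) = -6/19 (L(n) = 1/(-13/6 - 1) = 1/(-19/6) = -6/19)
√(L(I(z(-1))) + m) = √(-6/19 + 714) = √(13560/19) = 2*√64410/19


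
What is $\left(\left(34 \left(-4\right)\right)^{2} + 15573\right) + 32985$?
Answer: $67054$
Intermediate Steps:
$\left(\left(34 \left(-4\right)\right)^{2} + 15573\right) + 32985 = \left(\left(-136\right)^{2} + 15573\right) + 32985 = \left(18496 + 15573\right) + 32985 = 34069 + 32985 = 67054$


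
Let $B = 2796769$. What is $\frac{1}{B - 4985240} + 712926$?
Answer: $\frac{1560217876145}{2188471} \approx 7.1293 \cdot 10^{5}$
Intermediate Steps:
$\frac{1}{B - 4985240} + 712926 = \frac{1}{2796769 - 4985240} + 712926 = \frac{1}{-2188471} + 712926 = - \frac{1}{2188471} + 712926 = \frac{1560217876145}{2188471}$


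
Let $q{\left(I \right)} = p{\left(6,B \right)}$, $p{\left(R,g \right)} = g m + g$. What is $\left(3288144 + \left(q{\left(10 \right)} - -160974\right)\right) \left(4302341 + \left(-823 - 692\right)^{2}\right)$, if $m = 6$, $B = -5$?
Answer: $22755552731978$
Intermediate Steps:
$p{\left(R,g \right)} = 7 g$ ($p{\left(R,g \right)} = g 6 + g = 6 g + g = 7 g$)
$q{\left(I \right)} = -35$ ($q{\left(I \right)} = 7 \left(-5\right) = -35$)
$\left(3288144 + \left(q{\left(10 \right)} - -160974\right)\right) \left(4302341 + \left(-823 - 692\right)^{2}\right) = \left(3288144 - -160939\right) \left(4302341 + \left(-823 - 692\right)^{2}\right) = \left(3288144 + \left(-35 + 160974\right)\right) \left(4302341 + \left(-1515\right)^{2}\right) = \left(3288144 + 160939\right) \left(4302341 + 2295225\right) = 3449083 \cdot 6597566 = 22755552731978$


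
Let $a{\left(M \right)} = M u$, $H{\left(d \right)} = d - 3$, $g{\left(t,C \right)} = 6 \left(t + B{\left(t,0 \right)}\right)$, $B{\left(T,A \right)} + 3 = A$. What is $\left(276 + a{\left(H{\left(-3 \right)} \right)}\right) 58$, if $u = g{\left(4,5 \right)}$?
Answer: $13920$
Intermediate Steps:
$B{\left(T,A \right)} = -3 + A$
$g{\left(t,C \right)} = -18 + 6 t$ ($g{\left(t,C \right)} = 6 \left(t + \left(-3 + 0\right)\right) = 6 \left(t - 3\right) = 6 \left(-3 + t\right) = -18 + 6 t$)
$u = 6$ ($u = -18 + 6 \cdot 4 = -18 + 24 = 6$)
$H{\left(d \right)} = -3 + d$
$a{\left(M \right)} = 6 M$ ($a{\left(M \right)} = M 6 = 6 M$)
$\left(276 + a{\left(H{\left(-3 \right)} \right)}\right) 58 = \left(276 + 6 \left(-3 - 3\right)\right) 58 = \left(276 + 6 \left(-6\right)\right) 58 = \left(276 - 36\right) 58 = 240 \cdot 58 = 13920$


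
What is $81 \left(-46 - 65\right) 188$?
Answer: $-1690308$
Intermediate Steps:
$81 \left(-46 - 65\right) 188 = 81 \left(-111\right) 188 = \left(-8991\right) 188 = -1690308$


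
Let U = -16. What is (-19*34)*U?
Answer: 10336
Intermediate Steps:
(-19*34)*U = -19*34*(-16) = -646*(-16) = 10336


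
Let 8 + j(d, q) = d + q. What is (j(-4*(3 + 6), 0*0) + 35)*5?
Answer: -45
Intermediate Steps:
j(d, q) = -8 + d + q (j(d, q) = -8 + (d + q) = -8 + d + q)
(j(-4*(3 + 6), 0*0) + 35)*5 = ((-8 - 4*(3 + 6) + 0*0) + 35)*5 = ((-8 - 4*9 + 0) + 35)*5 = ((-8 - 36 + 0) + 35)*5 = (-44 + 35)*5 = -9*5 = -45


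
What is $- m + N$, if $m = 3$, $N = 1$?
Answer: $-2$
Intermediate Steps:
$- m + N = \left(-1\right) 3 + 1 = -3 + 1 = -2$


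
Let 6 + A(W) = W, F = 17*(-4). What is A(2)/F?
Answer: 1/17 ≈ 0.058824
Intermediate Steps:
F = -68
A(W) = -6 + W
A(2)/F = (-6 + 2)/(-68) = -4*(-1/68) = 1/17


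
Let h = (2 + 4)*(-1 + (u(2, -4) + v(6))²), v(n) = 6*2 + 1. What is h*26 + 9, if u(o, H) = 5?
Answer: 50397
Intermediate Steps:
v(n) = 13 (v(n) = 12 + 1 = 13)
h = 1938 (h = (2 + 4)*(-1 + (5 + 13)²) = 6*(-1 + 18²) = 6*(-1 + 324) = 6*323 = 1938)
h*26 + 9 = 1938*26 + 9 = 50388 + 9 = 50397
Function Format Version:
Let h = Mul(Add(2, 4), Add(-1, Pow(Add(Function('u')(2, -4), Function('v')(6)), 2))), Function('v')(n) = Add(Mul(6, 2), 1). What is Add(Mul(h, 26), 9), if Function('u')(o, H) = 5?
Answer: 50397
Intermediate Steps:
Function('v')(n) = 13 (Function('v')(n) = Add(12, 1) = 13)
h = 1938 (h = Mul(Add(2, 4), Add(-1, Pow(Add(5, 13), 2))) = Mul(6, Add(-1, Pow(18, 2))) = Mul(6, Add(-1, 324)) = Mul(6, 323) = 1938)
Add(Mul(h, 26), 9) = Add(Mul(1938, 26), 9) = Add(50388, 9) = 50397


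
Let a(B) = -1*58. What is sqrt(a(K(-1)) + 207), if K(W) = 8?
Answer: sqrt(149) ≈ 12.207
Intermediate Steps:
a(B) = -58
sqrt(a(K(-1)) + 207) = sqrt(-58 + 207) = sqrt(149)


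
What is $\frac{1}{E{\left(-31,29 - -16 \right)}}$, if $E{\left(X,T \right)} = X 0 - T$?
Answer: $- \frac{1}{45} \approx -0.022222$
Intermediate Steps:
$E{\left(X,T \right)} = - T$ ($E{\left(X,T \right)} = 0 - T = - T$)
$\frac{1}{E{\left(-31,29 - -16 \right)}} = \frac{1}{\left(-1\right) \left(29 - -16\right)} = \frac{1}{\left(-1\right) \left(29 + 16\right)} = \frac{1}{\left(-1\right) 45} = \frac{1}{-45} = - \frac{1}{45}$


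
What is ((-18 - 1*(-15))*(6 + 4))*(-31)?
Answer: 930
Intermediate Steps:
((-18 - 1*(-15))*(6 + 4))*(-31) = ((-18 + 15)*10)*(-31) = -3*10*(-31) = -30*(-31) = 930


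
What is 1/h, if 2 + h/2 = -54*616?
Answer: -1/66532 ≈ -1.5030e-5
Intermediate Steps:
h = -66532 (h = -4 + 2*(-54*616) = -4 + 2*(-33264) = -4 - 66528 = -66532)
1/h = 1/(-66532) = -1/66532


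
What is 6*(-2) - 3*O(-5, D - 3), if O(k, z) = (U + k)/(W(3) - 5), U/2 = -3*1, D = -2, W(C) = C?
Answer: -57/2 ≈ -28.500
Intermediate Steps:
U = -6 (U = 2*(-3*1) = 2*(-3) = -6)
O(k, z) = 3 - k/2 (O(k, z) = (-6 + k)/(3 - 5) = (-6 + k)/(-2) = (-6 + k)*(-½) = 3 - k/2)
6*(-2) - 3*O(-5, D - 3) = 6*(-2) - 3*(3 - ½*(-5)) = -12 - 3*(3 + 5/2) = -12 - 3*11/2 = -12 - 33/2 = -57/2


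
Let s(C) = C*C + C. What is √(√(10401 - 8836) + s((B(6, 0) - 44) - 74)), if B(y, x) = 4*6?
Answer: √(8742 + √1565) ≈ 93.710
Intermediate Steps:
B(y, x) = 24
s(C) = C + C² (s(C) = C² + C = C + C²)
√(√(10401 - 8836) + s((B(6, 0) - 44) - 74)) = √(√(10401 - 8836) + ((24 - 44) - 74)*(1 + ((24 - 44) - 74))) = √(√1565 + (-20 - 74)*(1 + (-20 - 74))) = √(√1565 - 94*(1 - 94)) = √(√1565 - 94*(-93)) = √(√1565 + 8742) = √(8742 + √1565)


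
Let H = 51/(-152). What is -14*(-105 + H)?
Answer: 112077/76 ≈ 1474.7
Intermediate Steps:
H = -51/152 (H = 51*(-1/152) = -51/152 ≈ -0.33553)
-14*(-105 + H) = -14*(-105 - 51/152) = -14*(-16011/152) = 112077/76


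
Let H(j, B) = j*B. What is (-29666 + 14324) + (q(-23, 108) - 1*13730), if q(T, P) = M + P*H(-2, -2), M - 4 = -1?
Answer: -28637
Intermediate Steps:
M = 3 (M = 4 - 1 = 3)
H(j, B) = B*j
q(T, P) = 3 + 4*P (q(T, P) = 3 + P*(-2*(-2)) = 3 + P*4 = 3 + 4*P)
(-29666 + 14324) + (q(-23, 108) - 1*13730) = (-29666 + 14324) + ((3 + 4*108) - 1*13730) = -15342 + ((3 + 432) - 13730) = -15342 + (435 - 13730) = -15342 - 13295 = -28637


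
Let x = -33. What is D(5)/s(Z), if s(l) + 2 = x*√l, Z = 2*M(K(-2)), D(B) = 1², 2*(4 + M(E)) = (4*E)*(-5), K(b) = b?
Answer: 1/17422 - 33*√2/8711 ≈ -0.0053001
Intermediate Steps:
M(E) = -4 - 10*E (M(E) = -4 + ((4*E)*(-5))/2 = -4 + (-20*E)/2 = -4 - 10*E)
D(B) = 1
Z = 32 (Z = 2*(-4 - 10*(-2)) = 2*(-4 + 20) = 2*16 = 32)
s(l) = -2 - 33*√l
D(5)/s(Z) = 1/(-2 - 132*√2)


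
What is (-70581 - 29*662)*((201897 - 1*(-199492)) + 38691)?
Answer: -39509942320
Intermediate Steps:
(-70581 - 29*662)*((201897 - 1*(-199492)) + 38691) = (-70581 - 19198)*((201897 + 199492) + 38691) = -89779*(401389 + 38691) = -89779*440080 = -39509942320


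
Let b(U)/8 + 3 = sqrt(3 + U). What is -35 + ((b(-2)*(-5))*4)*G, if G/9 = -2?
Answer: -5795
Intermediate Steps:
G = -18 (G = 9*(-2) = -18)
b(U) = -24 + 8*sqrt(3 + U)
-35 + ((b(-2)*(-5))*4)*G = -35 + (((-24 + 8*sqrt(3 - 2))*(-5))*4)*(-18) = -35 + (((-24 + 8*sqrt(1))*(-5))*4)*(-18) = -35 + (((-24 + 8*1)*(-5))*4)*(-18) = -35 + (((-24 + 8)*(-5))*4)*(-18) = -35 + (-16*(-5)*4)*(-18) = -35 + (80*4)*(-18) = -35 + 320*(-18) = -35 - 5760 = -5795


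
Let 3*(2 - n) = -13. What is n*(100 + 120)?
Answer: 4180/3 ≈ 1393.3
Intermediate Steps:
n = 19/3 (n = 2 - ⅓*(-13) = 2 + 13/3 = 19/3 ≈ 6.3333)
n*(100 + 120) = 19*(100 + 120)/3 = (19/3)*220 = 4180/3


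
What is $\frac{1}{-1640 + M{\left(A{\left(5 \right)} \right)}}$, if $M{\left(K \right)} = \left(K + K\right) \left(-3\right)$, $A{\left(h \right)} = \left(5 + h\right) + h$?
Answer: $- \frac{1}{1730} \approx -0.00057803$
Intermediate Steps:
$A{\left(h \right)} = 5 + 2 h$
$M{\left(K \right)} = - 6 K$ ($M{\left(K \right)} = 2 K \left(-3\right) = - 6 K$)
$\frac{1}{-1640 + M{\left(A{\left(5 \right)} \right)}} = \frac{1}{-1640 - 6 \left(5 + 2 \cdot 5\right)} = \frac{1}{-1640 - 6 \left(5 + 10\right)} = \frac{1}{-1640 - 90} = \frac{1}{-1730} = - \frac{1}{1730}$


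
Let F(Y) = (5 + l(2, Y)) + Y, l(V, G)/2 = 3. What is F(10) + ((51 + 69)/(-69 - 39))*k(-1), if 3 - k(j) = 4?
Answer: 199/9 ≈ 22.111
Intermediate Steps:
l(V, G) = 6 (l(V, G) = 2*3 = 6)
F(Y) = 11 + Y (F(Y) = (5 + 6) + Y = 11 + Y)
k(j) = -1 (k(j) = 3 - 1*4 = 3 - 4 = -1)
F(10) + ((51 + 69)/(-69 - 39))*k(-1) = (11 + 10) + ((51 + 69)/(-69 - 39))*(-1) = 21 + (120/(-108))*(-1) = 21 + (120*(-1/108))*(-1) = 21 - 10/9*(-1) = 21 + 10/9 = 199/9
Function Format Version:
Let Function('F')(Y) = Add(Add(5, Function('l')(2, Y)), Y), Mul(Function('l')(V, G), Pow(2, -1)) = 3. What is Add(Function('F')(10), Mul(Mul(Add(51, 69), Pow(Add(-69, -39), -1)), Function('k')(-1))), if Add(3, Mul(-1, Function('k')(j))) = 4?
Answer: Rational(199, 9) ≈ 22.111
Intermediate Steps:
Function('l')(V, G) = 6 (Function('l')(V, G) = Mul(2, 3) = 6)
Function('F')(Y) = Add(11, Y) (Function('F')(Y) = Add(Add(5, 6), Y) = Add(11, Y))
Function('k')(j) = -1 (Function('k')(j) = Add(3, Mul(-1, 4)) = Add(3, -4) = -1)
Add(Function('F')(10), Mul(Mul(Add(51, 69), Pow(Add(-69, -39), -1)), Function('k')(-1))) = Add(Add(11, 10), Mul(Mul(Add(51, 69), Pow(Add(-69, -39), -1)), -1)) = Add(21, Mul(Mul(120, Pow(-108, -1)), -1)) = Add(21, Mul(Mul(120, Rational(-1, 108)), -1)) = Add(21, Mul(Rational(-10, 9), -1)) = Add(21, Rational(10, 9)) = Rational(199, 9)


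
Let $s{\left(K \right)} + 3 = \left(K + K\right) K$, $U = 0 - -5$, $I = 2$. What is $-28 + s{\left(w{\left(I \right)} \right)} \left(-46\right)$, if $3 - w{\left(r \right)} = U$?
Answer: $-258$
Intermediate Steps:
$U = 5$ ($U = 0 + 5 = 5$)
$w{\left(r \right)} = -2$ ($w{\left(r \right)} = 3 - 5 = -2$)
$s{\left(K \right)} = -3 + 2 K^{2}$ ($s{\left(K \right)} = -3 + \left(K + K\right) K = -3 + 2 K K = -3 + 2 K^{2}$)
$-28 + s{\left(w{\left(I \right)} \right)} \left(-46\right) = -28 + \left(-3 + 2 \left(-2\right)^{2}\right) \left(-46\right) = -28 + \left(-3 + 2 \cdot 4\right) \left(-46\right) = -28 + \left(-3 + 8\right) \left(-46\right) = -28 + 5 \left(-46\right) = -28 - 230 = -258$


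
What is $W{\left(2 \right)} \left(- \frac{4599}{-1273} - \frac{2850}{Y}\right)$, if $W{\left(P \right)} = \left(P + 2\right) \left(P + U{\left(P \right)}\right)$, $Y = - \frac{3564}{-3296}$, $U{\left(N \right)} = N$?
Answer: $- \frac{15922215952}{378081} \approx -42113.0$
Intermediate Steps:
$Y = \frac{891}{824}$ ($Y = \left(-3564\right) \left(- \frac{1}{3296}\right) = \frac{891}{824} \approx 1.0813$)
$W{\left(P \right)} = 2 P \left(2 + P\right)$ ($W{\left(P \right)} = \left(P + 2\right) \left(P + P\right) = \left(2 + P\right) 2 P = 2 P \left(2 + P\right)$)
$W{\left(2 \right)} \left(- \frac{4599}{-1273} - \frac{2850}{Y}\right) = 2 \cdot 2 \left(2 + 2\right) \left(- \frac{4599}{-1273} - \frac{2850}{\frac{891}{824}}\right) = 2 \cdot 2 \cdot 4 \left(\left(-4599\right) \left(- \frac{1}{1273}\right) - \frac{782800}{297}\right) = 16 \left(\frac{4599}{1273} - \frac{782800}{297}\right) = 16 \left(- \frac{995138497}{378081}\right) = - \frac{15922215952}{378081}$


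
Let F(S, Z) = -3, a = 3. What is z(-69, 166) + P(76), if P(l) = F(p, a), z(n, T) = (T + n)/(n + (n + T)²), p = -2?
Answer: -27923/9340 ≈ -2.9896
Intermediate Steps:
z(n, T) = (T + n)/(n + (T + n)²)
P(l) = -3
z(-69, 166) + P(76) = (166 - 69)/(-69 + (166 - 69)²) - 3 = 97/(-69 + 97²) - 3 = 97/(-69 + 9409) - 3 = 97/9340 - 3 = -27923/9340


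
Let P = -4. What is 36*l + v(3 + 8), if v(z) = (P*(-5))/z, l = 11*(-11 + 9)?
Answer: -8692/11 ≈ -790.18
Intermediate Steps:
l = -22 (l = 11*(-2) = -22)
v(z) = 20/z (v(z) = (-4*(-5))/z = 20/z)
36*l + v(3 + 8) = 36*(-22) + 20/(3 + 8) = -792 + 20/11 = -8692/11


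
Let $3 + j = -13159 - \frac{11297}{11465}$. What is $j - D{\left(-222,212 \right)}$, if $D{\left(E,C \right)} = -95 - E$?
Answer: $- \frac{152369682}{11465} \approx -13290.0$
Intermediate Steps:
$j = - \frac{150913627}{11465}$ ($j = -3 - \left(13159 + \frac{11297}{11465}\right) = -3 - \left(13159 + 11297 \cdot \frac{1}{11465}\right) = -3 - \frac{150879232}{11465} = - \frac{150913627}{11465} \approx -13163.0$)
$j - D{\left(-222,212 \right)} = - \frac{150913627}{11465} - \left(-95 - -222\right) = - \frac{150913627}{11465} - \left(-95 + 222\right) = - \frac{150913627}{11465} - 127 = - \frac{152369682}{11465}$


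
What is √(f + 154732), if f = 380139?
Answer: √534871 ≈ 731.35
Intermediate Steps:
√(f + 154732) = √(380139 + 154732) = √534871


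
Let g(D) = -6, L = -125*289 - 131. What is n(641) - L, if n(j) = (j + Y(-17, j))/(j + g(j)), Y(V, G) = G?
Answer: 23023842/635 ≈ 36258.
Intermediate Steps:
L = -36256 (L = -36125 - 131 = -36256)
n(j) = 2*j/(-6 + j) (n(j) = (j + j)/(j - 6) = (2*j)/(-6 + j) = 2*j/(-6 + j))
n(641) - L = 2*641/(-6 + 641) - 1*(-36256) = 2*641/635 + 36256 = 2*641*(1/635) + 36256 = 1282/635 + 36256 = 23023842/635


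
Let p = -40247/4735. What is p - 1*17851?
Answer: -84564732/4735 ≈ -17860.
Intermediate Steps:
p = -40247/4735 (p = -40247*1/4735 = -40247/4735 ≈ -8.4999)
p - 1*17851 = -40247/4735 - 1*17851 = -40247/4735 - 17851 = -84564732/4735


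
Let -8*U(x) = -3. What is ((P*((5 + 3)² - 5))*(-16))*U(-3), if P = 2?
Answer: -708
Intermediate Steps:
U(x) = 3/8 (U(x) = -⅛*(-3) = 3/8)
((P*((5 + 3)² - 5))*(-16))*U(-3) = ((2*((5 + 3)² - 5))*(-16))*(3/8) = ((2*(8² - 5))*(-16))*(3/8) = ((2*(64 - 5))*(-16))*(3/8) = ((2*59)*(-16))*(3/8) = (118*(-16))*(3/8) = -1888*3/8 = -708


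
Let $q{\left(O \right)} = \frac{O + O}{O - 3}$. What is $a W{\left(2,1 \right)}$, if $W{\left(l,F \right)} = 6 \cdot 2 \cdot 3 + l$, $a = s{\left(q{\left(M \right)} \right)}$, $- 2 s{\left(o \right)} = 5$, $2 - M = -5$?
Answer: $-95$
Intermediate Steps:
$M = 7$ ($M = 2 - -5 = 2 + 5 = 7$)
$q{\left(O \right)} = \frac{2 O}{-3 + O}$
$s{\left(o \right)} = - \frac{5}{2}$ ($s{\left(o \right)} = \left(- \frac{1}{2}\right) 5 = - \frac{5}{2}$)
$a = - \frac{5}{2} \approx -2.5$
$W{\left(l,F \right)} = 36 + l$ ($W{\left(l,F \right)} = 12 \cdot 3 + l = 36 + l$)
$a W{\left(2,1 \right)} = - \frac{5 \left(36 + 2\right)}{2} = \left(- \frac{5}{2}\right) 38 = -95$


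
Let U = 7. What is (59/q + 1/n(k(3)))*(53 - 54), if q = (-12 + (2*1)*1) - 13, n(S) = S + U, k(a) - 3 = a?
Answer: 744/299 ≈ 2.4883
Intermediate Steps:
k(a) = 3 + a
n(S) = 7 + S (n(S) = S + 7 = 7 + S)
q = -23 (q = (-12 + 2*1) - 13 = (-12 + 2) - 13 = -10 - 13 = -23)
(59/q + 1/n(k(3)))*(53 - 54) = (59/(-23) + 1/(7 + (3 + 3)))*(53 - 54) = (59*(-1/23) + 1/(7 + 6))*(-1) = (-59/23 + 1/13)*(-1) = -744/299*(-1) = 744/299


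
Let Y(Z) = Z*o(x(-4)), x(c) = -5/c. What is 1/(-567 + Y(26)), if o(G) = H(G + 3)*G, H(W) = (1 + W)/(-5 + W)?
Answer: -2/1589 ≈ -0.0012587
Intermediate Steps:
H(W) = (1 + W)/(-5 + W)
o(G) = G*(4 + G)/(-2 + G) (o(G) = ((1 + (G + 3))/(-5 + (G + 3)))*G = ((1 + (3 + G))/(-5 + (3 + G)))*G = ((4 + G)/(-2 + G))*G = G*(4 + G)/(-2 + G))
Y(Z) = -35*Z/4 (Y(Z) = Z*((-5/(-4))*(4 - 5/(-4))/(-2 - 5/(-4))) = Z*((-5*(-¼))*(4 - 5*(-¼))/(-2 - 5*(-¼))) = Z*(5*(4 + 5/4)/(4*(-2 + 5/4))) = Z*((5/4)*(21/4)/(-¾)) = Z*((5/4)*(-4/3)*(21/4)) = Z*(-35/4) = -35*Z/4)
1/(-567 + Y(26)) = 1/(-567 - 35/4*26) = 1/(-567 - 455/2) = 1/(-1589/2) = -2/1589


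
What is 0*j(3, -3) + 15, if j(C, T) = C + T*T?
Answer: 15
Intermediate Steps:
j(C, T) = C + T²
0*j(3, -3) + 15 = 0*(3 + (-3)²) + 15 = 0*(3 + 9) + 15 = 0*12 + 15 = 0 + 15 = 15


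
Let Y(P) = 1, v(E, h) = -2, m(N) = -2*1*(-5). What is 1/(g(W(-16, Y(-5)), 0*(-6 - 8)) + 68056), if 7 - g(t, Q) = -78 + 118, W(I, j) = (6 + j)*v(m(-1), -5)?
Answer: 1/68023 ≈ 1.4701e-5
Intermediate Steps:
m(N) = 10 (m(N) = -2*(-5) = 10)
W(I, j) = -12 - 2*j (W(I, j) = (6 + j)*(-2) = -12 - 2*j)
g(t, Q) = -33 (g(t, Q) = 7 - (-78 + 118) = 7 - 1*40 = 7 - 40 = -33)
1/(g(W(-16, Y(-5)), 0*(-6 - 8)) + 68056) = 1/(-33 + 68056) = 1/68023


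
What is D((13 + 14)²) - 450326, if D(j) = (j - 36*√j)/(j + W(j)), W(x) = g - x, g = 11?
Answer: -4953829/11 ≈ -4.5035e+5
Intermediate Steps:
W(x) = 11 - x
D(j) = -36*√j/11 + j/11 (D(j) = (j - 36*√j)/(j + (11 - j)) = (j - 36*√j)/11 = (j - 36*√j)*(1/11) = -36*√j/11 + j/11)
D((13 + 14)²) - 450326 = (-36*√((13 + 14)²)/11 + (13 + 14)²/11) - 450326 = (-36*√(27²)/11 + (1/11)*27²) - 450326 = (-36*√729/11 + (1/11)*729) - 450326 = (-36/11*27 + 729/11) - 450326 = (-972/11 + 729/11) - 450326 = -243/11 - 450326 = -4953829/11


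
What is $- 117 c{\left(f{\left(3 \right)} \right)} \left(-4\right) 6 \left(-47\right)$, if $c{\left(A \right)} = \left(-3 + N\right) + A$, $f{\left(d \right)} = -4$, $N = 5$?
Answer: $263952$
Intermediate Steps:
$c{\left(A \right)} = 2 + A$ ($c{\left(A \right)} = \left(-3 + 5\right) + A = 2 + A$)
$- 117 c{\left(f{\left(3 \right)} \right)} \left(-4\right) 6 \left(-47\right) = - 117 \left(2 - 4\right) \left(-4\right) 6 \left(-47\right) = - 117 \left(-2\right) \left(-4\right) 6 \left(-47\right) = - 117 \cdot 8 \cdot 6 \left(-47\right) = \left(-117\right) 48 \left(-47\right) = \left(-5616\right) \left(-47\right) = 263952$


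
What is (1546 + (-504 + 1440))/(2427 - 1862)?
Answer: 2482/565 ≈ 4.3929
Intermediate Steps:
(1546 + (-504 + 1440))/(2427 - 1862) = (1546 + 936)/565 = 2482*(1/565) = 2482/565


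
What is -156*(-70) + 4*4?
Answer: 10936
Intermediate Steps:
-156*(-70) + 4*4 = 10920 + 16 = 10936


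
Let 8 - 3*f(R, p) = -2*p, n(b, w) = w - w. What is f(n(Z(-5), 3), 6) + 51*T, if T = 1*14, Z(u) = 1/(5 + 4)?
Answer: 2162/3 ≈ 720.67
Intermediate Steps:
Z(u) = ⅑ (Z(u) = 1/9 = ⅑)
n(b, w) = 0
f(R, p) = 8/3 + 2*p/3 (f(R, p) = 8/3 - (-2)*p/3 = 8/3 + 2*p/3)
T = 14
f(n(Z(-5), 3), 6) + 51*T = (8/3 + (⅔)*6) + 51*14 = (8/3 + 4) + 714 = 20/3 + 714 = 2162/3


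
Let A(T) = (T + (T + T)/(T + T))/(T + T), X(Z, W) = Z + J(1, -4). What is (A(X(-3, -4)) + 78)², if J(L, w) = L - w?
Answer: 99225/16 ≈ 6201.6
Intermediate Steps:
X(Z, W) = 5 + Z (X(Z, W) = Z + (1 - 1*(-4)) = Z + (1 + 4) = Z + 5 = 5 + Z)
A(T) = (1 + T)/(2*T) (A(T) = (T + (2*T)/((2*T)))/((2*T)) = (T + (2*T)*(1/(2*T)))*(1/(2*T)) = (T + 1)*(1/(2*T)) = (1 + T)*(1/(2*T)) = (1 + T)/(2*T))
(A(X(-3, -4)) + 78)² = ((1 + (5 - 3))/(2*(5 - 3)) + 78)² = ((½)*(1 + 2)/2 + 78)² = ((½)*(½)*3 + 78)² = (¾ + 78)² = (315/4)² = 99225/16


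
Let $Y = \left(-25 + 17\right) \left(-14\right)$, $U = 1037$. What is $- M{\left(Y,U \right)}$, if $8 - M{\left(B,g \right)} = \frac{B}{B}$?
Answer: $-7$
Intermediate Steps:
$Y = 112$ ($Y = \left(-8\right) \left(-14\right) = 112$)
$M{\left(B,g \right)} = 7$ ($M{\left(B,g \right)} = 8 - \frac{B}{B} = 8 - 1 = 7$)
$- M{\left(Y,U \right)} = \left(-1\right) 7 = -7$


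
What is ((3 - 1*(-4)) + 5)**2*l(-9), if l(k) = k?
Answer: -1296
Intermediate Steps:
((3 - 1*(-4)) + 5)**2*l(-9) = ((3 - 1*(-4)) + 5)**2*(-9) = ((3 + 4) + 5)**2*(-9) = (7 + 5)**2*(-9) = 12**2*(-9) = 144*(-9) = -1296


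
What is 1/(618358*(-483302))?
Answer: -1/298853658116 ≈ -3.3461e-12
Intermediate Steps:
1/(618358*(-483302)) = (1/618358)*(-1/483302) = -1/298853658116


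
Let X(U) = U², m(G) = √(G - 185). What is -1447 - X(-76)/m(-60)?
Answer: -1447 + 5776*I*√5/35 ≈ -1447.0 + 369.02*I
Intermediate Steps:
m(G) = √(-185 + G)
-1447 - X(-76)/m(-60) = -1447 - (-76)²/(√(-185 - 60)) = -1447 - 5776/(√(-245)) = -1447 - 5776/(7*I*√5) = -1447 - 5776*(-I*√5/35) = -1447 - (-5776)*I*√5/35 = -1447 + 5776*I*√5/35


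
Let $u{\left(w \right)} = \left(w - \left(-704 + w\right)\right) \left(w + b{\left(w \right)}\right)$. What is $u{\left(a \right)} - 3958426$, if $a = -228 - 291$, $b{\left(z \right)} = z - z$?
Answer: $-4323802$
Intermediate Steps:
$b{\left(z \right)} = 0$
$a = -519$
$u{\left(w \right)} = 704 w$ ($u{\left(w \right)} = \left(w - \left(-704 + w\right)\right) \left(w + 0\right) = 704 w$)
$u{\left(a \right)} - 3958426 = 704 \left(-519\right) - 3958426 = -365376 - 3958426 = -4323802$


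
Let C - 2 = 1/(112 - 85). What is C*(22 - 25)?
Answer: -55/9 ≈ -6.1111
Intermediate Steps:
C = 55/27 (C = 2 + 1/(112 - 85) = 2 + 1/27 = 55/27 ≈ 2.0370)
C*(22 - 25) = 55*(22 - 25)/27 = (55/27)*(-3) = -55/9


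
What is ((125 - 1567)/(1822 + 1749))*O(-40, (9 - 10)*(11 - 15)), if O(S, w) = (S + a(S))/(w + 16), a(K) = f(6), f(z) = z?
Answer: 12257/17855 ≈ 0.68647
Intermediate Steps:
a(K) = 6
O(S, w) = (6 + S)/(16 + w) (O(S, w) = (S + 6)/(w + 16) = (6 + S)/(16 + w))
((125 - 1567)/(1822 + 1749))*O(-40, (9 - 10)*(11 - 15)) = ((125 - 1567)/(1822 + 1749))*((6 - 40)/(16 + (9 - 10)*(11 - 15))) = (-1442/3571)*(-34/(16 - 1*(-4))) = (-1442*1/3571)*(-34/(16 + 4)) = -1442*(-34)/(3571*20) = -721*(-34)/35710 = -1442/3571*(-17/10) = 12257/17855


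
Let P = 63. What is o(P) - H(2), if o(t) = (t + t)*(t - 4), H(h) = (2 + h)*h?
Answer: 7426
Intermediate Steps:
H(h) = h*(2 + h)
o(t) = 2*t*(-4 + t) (o(t) = (2*t)*(-4 + t) = 2*t*(-4 + t))
o(P) - H(2) = 2*63*(-4 + 63) - 2*(2 + 2) = 2*63*59 - 2*4 = 7434 - 1*8 = 7434 - 8 = 7426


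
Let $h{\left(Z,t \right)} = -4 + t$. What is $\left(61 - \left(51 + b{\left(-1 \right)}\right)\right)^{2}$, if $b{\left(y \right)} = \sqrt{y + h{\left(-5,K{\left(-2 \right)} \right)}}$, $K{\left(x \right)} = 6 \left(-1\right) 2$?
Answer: $\left(10 - i \sqrt{17}\right)^{2} \approx 83.0 - 82.462 i$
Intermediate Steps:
$K{\left(x \right)} = -12$ ($K{\left(x \right)} = \left(-6\right) 2 = -12$)
$b{\left(y \right)} = \sqrt{-16 + y}$ ($b{\left(y \right)} = \sqrt{y - 16} = \sqrt{-16 + y}$)
$\left(61 - \left(51 + b{\left(-1 \right)}\right)\right)^{2} = \left(61 - \left(51 + \sqrt{-16 - 1}\right)\right)^{2} = \left(61 - \left(51 + \sqrt{-17}\right)\right)^{2} = \left(61 - \left(51 + i \sqrt{17}\right)\right)^{2} = \left(10 - i \sqrt{17}\right)^{2}$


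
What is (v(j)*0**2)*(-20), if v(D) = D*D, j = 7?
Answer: 0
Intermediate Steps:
v(D) = D**2
(v(j)*0**2)*(-20) = (7**2*0**2)*(-20) = (49*0)*(-20) = 0*(-20) = 0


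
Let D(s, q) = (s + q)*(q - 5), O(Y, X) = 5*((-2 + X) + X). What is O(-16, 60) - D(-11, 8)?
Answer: 599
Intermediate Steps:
O(Y, X) = -10 + 10*X (O(Y, X) = 5*(-2 + 2*X) = -10 + 10*X)
D(s, q) = (-5 + q)*(q + s) (D(s, q) = (q + s)*(-5 + q) = (-5 + q)*(q + s))
O(-16, 60) - D(-11, 8) = (-10 + 10*60) - (8² - 5*8 - 5*(-11) + 8*(-11)) = (-10 + 600) - (64 - 40 + 55 - 88) = 590 - 1*(-9) = 590 + 9 = 599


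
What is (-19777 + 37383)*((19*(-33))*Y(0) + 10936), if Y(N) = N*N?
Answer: 192539216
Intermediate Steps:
Y(N) = N²
(-19777 + 37383)*((19*(-33))*Y(0) + 10936) = (-19777 + 37383)*((19*(-33))*0² + 10936) = 17606*(-627*0 + 10936) = 17606*(0 + 10936) = 17606*10936 = 192539216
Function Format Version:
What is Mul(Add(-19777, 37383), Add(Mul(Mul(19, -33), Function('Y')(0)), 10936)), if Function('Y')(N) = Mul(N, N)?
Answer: 192539216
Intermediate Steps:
Function('Y')(N) = Pow(N, 2)
Mul(Add(-19777, 37383), Add(Mul(Mul(19, -33), Function('Y')(0)), 10936)) = Mul(Add(-19777, 37383), Add(Mul(Mul(19, -33), Pow(0, 2)), 10936)) = Mul(17606, Add(Mul(-627, 0), 10936)) = Mul(17606, Add(0, 10936)) = Mul(17606, 10936) = 192539216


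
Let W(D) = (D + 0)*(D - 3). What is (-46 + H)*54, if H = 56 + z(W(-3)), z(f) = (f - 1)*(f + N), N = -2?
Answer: 15228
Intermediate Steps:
W(D) = D*(-3 + D)
z(f) = (-1 + f)*(-2 + f) (z(f) = (f - 1)*(f - 2) = (-1 + f)*(-2 + f))
H = 328 (H = 56 + (2 + (-3*(-3 - 3))² - (-9)*(-3 - 3)) = 56 + (2 + (-3*(-6))² - (-9)*(-6)) = 56 + (2 + 18² - 3*18) = 56 + (2 + 324 - 54) = 56 + 272 = 328)
(-46 + H)*54 = (-46 + 328)*54 = 282*54 = 15228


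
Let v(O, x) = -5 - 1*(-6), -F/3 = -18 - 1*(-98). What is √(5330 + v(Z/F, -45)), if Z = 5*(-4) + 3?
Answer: √5331 ≈ 73.014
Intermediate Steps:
Z = -17 (Z = -20 + 3 = -17)
F = -240 (F = -3*(-18 - 1*(-98)) = -3*(-18 + 98) = -3*80 = -240)
v(O, x) = 1 (v(O, x) = -5 + 6 = 1)
√(5330 + v(Z/F, -45)) = √(5330 + 1) = √5331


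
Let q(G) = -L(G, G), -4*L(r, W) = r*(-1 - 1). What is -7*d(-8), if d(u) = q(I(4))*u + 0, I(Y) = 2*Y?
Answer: -224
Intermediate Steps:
L(r, W) = r/2 (L(r, W) = -r*(-1 - 1)/4 = -r*(-2)/4 = -(-1)*r/2 = r/2)
q(G) = -G/2
d(u) = -4*u (d(u) = (-4)*u + 0 = (-½*8)*u + 0 = -4*u + 0 = -4*u)
-7*d(-8) = -(-28)*(-8) = -7*32 = -224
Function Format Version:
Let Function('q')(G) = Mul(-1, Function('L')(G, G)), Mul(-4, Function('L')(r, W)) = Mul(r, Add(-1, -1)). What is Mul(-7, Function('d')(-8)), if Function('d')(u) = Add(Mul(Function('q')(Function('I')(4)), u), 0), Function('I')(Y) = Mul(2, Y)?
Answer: -224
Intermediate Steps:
Function('L')(r, W) = Mul(Rational(1, 2), r) (Function('L')(r, W) = Mul(Rational(-1, 4), Mul(r, Add(-1, -1))) = Mul(Rational(-1, 4), Mul(r, -2)) = Mul(Rational(-1, 4), Mul(-2, r)) = Mul(Rational(1, 2), r))
Function('q')(G) = Mul(Rational(-1, 2), G) (Function('q')(G) = Mul(-1, Mul(Rational(1, 2), G)) = Mul(Rational(-1, 2), G))
Function('d')(u) = Mul(-4, u) (Function('d')(u) = Add(Mul(Mul(Rational(-1, 2), Mul(2, 4)), u), 0) = Add(Mul(Mul(Rational(-1, 2), 8), u), 0) = Add(Mul(-4, u), 0) = Mul(-4, u))
Mul(-7, Function('d')(-8)) = Mul(-7, Mul(-4, -8)) = Mul(-7, 32) = -224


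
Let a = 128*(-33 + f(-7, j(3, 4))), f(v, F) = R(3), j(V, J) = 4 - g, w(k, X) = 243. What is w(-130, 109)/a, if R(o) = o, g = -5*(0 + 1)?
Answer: -81/1280 ≈ -0.063281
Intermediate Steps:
g = -5 (g = -5*1 = -5)
j(V, J) = 9 (j(V, J) = 4 - 1*(-5) = 4 + 5 = 9)
f(v, F) = 3
a = -3840 (a = 128*(-33 + 3) = 128*(-30) = -3840)
w(-130, 109)/a = 243/(-3840) = 243*(-1/3840) = -81/1280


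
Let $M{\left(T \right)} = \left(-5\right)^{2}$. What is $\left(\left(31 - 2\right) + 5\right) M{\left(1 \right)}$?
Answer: $850$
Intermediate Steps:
$M{\left(T \right)} = 25$
$\left(\left(31 - 2\right) + 5\right) M{\left(1 \right)} = \left(\left(31 - 2\right) + 5\right) 25 = \left(29 + 5\right) 25 = 34 \cdot 25 = 850$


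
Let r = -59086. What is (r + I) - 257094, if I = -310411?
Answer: -626591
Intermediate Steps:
(r + I) - 257094 = (-59086 - 310411) - 257094 = -369497 - 257094 = -626591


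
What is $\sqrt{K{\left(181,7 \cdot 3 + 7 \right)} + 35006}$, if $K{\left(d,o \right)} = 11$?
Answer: $19 \sqrt{97} \approx 187.13$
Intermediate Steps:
$\sqrt{K{\left(181,7 \cdot 3 + 7 \right)} + 35006} = \sqrt{11 + 35006} = \sqrt{35017} = 19 \sqrt{97}$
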